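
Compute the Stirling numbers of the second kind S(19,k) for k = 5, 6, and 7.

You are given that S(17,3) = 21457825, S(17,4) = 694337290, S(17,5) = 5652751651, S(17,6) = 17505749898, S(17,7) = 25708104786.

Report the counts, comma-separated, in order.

[18] T[18,4]:4*694337290+21457825=2798806985 · T[18,5]:5*5652751651+694337290=28958095545 · T[18,6]:6*17505749898+5652751651=110687251039 · T[18,7]:7*25708104786+17505749898=197462483400
[19] T[19,5]:5*28958095545+2798806985=147589284710 · T[19,6]:6*110687251039+28958095545=693081601779 · T[19,7]:7*197462483400+110687251039=1492924634839
Read S(19,5) = 147589284710, S(19,6) = 693081601779, S(19,7) = 1492924634839.

147589284710, 693081601779, 1492924634839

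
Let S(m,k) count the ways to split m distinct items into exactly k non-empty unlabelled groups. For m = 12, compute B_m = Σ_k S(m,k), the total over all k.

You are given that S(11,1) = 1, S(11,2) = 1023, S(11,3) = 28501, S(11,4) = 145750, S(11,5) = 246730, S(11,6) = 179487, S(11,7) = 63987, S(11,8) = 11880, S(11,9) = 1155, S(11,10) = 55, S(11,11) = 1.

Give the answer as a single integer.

@12  (12,1):1·1+0→1, (12,2):1023·2+1→2047, (12,3):28501·3+1023→86526, (12,4):145750·4+28501→611501, (12,5):246730·5+145750→1379400, (12,6):179487·6+246730→1323652, (12,7):63987·7+179487→627396, (12,8):11880·8+63987→159027, (12,9):1155·9+11880→22275, (12,10):55·10+1155→1705, (12,11):1·11+55→66, (12,12):0·12+1→1
B_12 = ΣS(12,k) = 1+2047+86526+611501+1379400+1323652+627396+159027+22275+1705+66+1 = 4213597

4213597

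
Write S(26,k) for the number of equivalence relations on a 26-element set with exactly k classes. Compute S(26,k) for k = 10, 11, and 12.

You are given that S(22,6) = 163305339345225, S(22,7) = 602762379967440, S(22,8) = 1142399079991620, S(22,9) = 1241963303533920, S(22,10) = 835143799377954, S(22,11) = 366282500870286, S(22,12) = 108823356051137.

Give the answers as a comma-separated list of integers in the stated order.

[23] T[23,7]:7*602762379967440+163305339345225=4382641999117305 · T[23,8]:8*1142399079991620+602762379967440=9741955019900400 · T[23,9]:9*1241963303533920+1142399079991620=12320068811796900 · T[23,10]:10*835143799377954+1241963303533920=9593401297313460 · T[23,11]:11*366282500870286+835143799377954=4864251308951100 · T[23,12]:12*108823356051137+366282500870286=1672162773483930
[24] T[24,8]:8*9741955019900400+4382641999117305=82318282158320505 · T[24,9]:9*12320068811796900+9741955019900400=120622574326072500 · T[24,10]:10*9593401297313460+12320068811796900=108254081784931500 · T[24,11]:11*4864251308951100+9593401297313460=63100165695775560 · T[24,12]:12*1672162773483930+4864251308951100=24930204590758260
[25] T[25,9]:9*120622574326072500+82318282158320505=1167921451092973005 · T[25,10]:10*108254081784931500+120622574326072500=1203163392175387500 · T[25,11]:11*63100165695775560+108254081784931500=802355904438462660 · T[25,12]:12*24930204590758260+63100165695775560=362262620784874680
[26] T[26,10]:10*1203163392175387500+1167921451092973005=13199555372846848005 · T[26,11]:11*802355904438462660+1203163392175387500=10029078340998476760 · T[26,12]:12*362262620784874680+802355904438462660=5149507353856958820
Read S(26,10) = 13199555372846848005, S(26,11) = 10029078340998476760, S(26,12) = 5149507353856958820.

13199555372846848005, 10029078340998476760, 5149507353856958820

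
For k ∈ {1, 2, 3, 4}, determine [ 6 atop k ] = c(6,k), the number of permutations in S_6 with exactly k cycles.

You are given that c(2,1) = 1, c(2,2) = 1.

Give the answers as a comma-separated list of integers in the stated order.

120, 274, 225, 85

row 3: T[3][1]=2·1+0=2  T[3][2]=2·1+1=3  T[3][3]=2·0+1=1
row 4: T[4][1]=3·2+0=6  T[4][2]=3·3+2=11  T[4][3]=3·1+3=6  T[4][4]=3·0+1=1
row 5: T[5][1]=4·6+0=24  T[5][2]=4·11+6=50  T[5][3]=4·6+11=35  T[5][4]=4·1+6=10
row 6: T[6][1]=5·24+0=120  T[6][2]=5·50+24=274  T[6][3]=5·35+50=225  T[6][4]=5·10+35=85
Read c(6,1) = 120, c(6,2) = 274, c(6,3) = 225, c(6,4) = 85.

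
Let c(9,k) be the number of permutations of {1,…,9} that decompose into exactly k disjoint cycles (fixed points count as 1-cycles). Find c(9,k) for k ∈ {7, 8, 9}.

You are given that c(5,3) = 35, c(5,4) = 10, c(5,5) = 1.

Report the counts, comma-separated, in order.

@6  (6,4):10·5+35→85, (6,5):1·5+10→15, (6,6):0·5+1→1
@7  (7,5):15·6+85→175, (7,6):1·6+15→21, (7,7):0·6+1→1
@8  (8,6):21·7+175→322, (8,7):1·7+21→28, (8,8):0·7+1→1
@9  (9,7):28·8+322→546, (9,8):1·8+28→36, (9,9):0·8+1→1
Read c(9,7) = 546, c(9,8) = 36, c(9,9) = 1.

546, 36, 1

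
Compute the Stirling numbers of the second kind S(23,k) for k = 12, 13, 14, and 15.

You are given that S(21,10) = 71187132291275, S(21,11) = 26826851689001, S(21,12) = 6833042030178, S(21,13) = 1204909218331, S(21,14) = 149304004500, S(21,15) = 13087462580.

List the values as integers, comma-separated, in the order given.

1672162773483930, 401282560341390, 68629175807115, 8479404429331

[22] T[22,11]:11*26826851689001+71187132291275=366282500870286 · T[22,12]:12*6833042030178+26826851689001=108823356051137 · T[22,13]:13*1204909218331+6833042030178=22496861868481 · T[22,14]:14*149304004500+1204909218331=3295165281331 · T[22,15]:15*13087462580+149304004500=345615943200
[23] T[23,12]:12*108823356051137+366282500870286=1672162773483930 · T[23,13]:13*22496861868481+108823356051137=401282560341390 · T[23,14]:14*3295165281331+22496861868481=68629175807115 · T[23,15]:15*345615943200+3295165281331=8479404429331
Read S(23,12) = 1672162773483930, S(23,13) = 401282560341390, S(23,14) = 68629175807115, S(23,15) = 8479404429331.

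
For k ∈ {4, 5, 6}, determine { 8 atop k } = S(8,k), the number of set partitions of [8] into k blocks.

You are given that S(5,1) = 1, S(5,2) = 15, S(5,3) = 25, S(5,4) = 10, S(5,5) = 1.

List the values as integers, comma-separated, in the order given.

1701, 1050, 266

row 6: T[6][2]=2·15+1=31  T[6][3]=3·25+15=90  T[6][4]=4·10+25=65  T[6][5]=5·1+10=15  T[6][6]=6·0+1=1
row 7: T[7][3]=3·90+31=301  T[7][4]=4·65+90=350  T[7][5]=5·15+65=140  T[7][6]=6·1+15=21
row 8: T[8][4]=4·350+301=1701  T[8][5]=5·140+350=1050  T[8][6]=6·21+140=266
Read S(8,4) = 1701, S(8,5) = 1050, S(8,6) = 266.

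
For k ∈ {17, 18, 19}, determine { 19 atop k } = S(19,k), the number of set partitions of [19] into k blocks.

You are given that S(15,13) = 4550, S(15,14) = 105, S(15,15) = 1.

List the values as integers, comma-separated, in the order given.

12597, 171, 1

i=16: T(16,14)=4550+14·105=6020 | T(16,15)=105+15·1=120 | T(16,16)=1+16·0=1
i=17: T(17,15)=6020+15·120=7820 | T(17,16)=120+16·1=136 | T(17,17)=1+17·0=1
i=18: T(18,16)=7820+16·136=9996 | T(18,17)=136+17·1=153 | T(18,18)=1+18·0=1
i=19: T(19,17)=9996+17·153=12597 | T(19,18)=153+18·1=171 | T(19,19)=1+19·0=1
Read S(19,17) = 12597, S(19,18) = 171, S(19,19) = 1.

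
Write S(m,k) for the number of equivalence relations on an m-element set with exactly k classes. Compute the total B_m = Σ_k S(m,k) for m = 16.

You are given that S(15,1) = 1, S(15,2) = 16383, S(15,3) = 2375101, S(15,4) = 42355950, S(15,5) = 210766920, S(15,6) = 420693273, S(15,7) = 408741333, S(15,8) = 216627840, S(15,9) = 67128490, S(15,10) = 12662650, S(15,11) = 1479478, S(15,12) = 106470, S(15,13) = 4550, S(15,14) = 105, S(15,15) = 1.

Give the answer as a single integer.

10480142147

[16] T[16,1]:1*1+0=1 · T[16,2]:2*16383+1=32767 · T[16,3]:3*2375101+16383=7141686 · T[16,4]:4*42355950+2375101=171798901 · T[16,5]:5*210766920+42355950=1096190550 · T[16,6]:6*420693273+210766920=2734926558 · T[16,7]:7*408741333+420693273=3281882604 · T[16,8]:8*216627840+408741333=2141764053 · T[16,9]:9*67128490+216627840=820784250 · T[16,10]:10*12662650+67128490=193754990 · T[16,11]:11*1479478+12662650=28936908 · T[16,12]:12*106470+1479478=2757118 · T[16,13]:13*4550+106470=165620 · T[16,14]:14*105+4550=6020 · T[16,15]:15*1+105=120 · T[16,16]:16*0+1=1
B_16 = ΣS(16,k) = 1+32767+7141686+171798901+1096190550+2734926558+3281882604+2141764053+820784250+193754990+28936908+2757118+165620+6020+120+1 = 10480142147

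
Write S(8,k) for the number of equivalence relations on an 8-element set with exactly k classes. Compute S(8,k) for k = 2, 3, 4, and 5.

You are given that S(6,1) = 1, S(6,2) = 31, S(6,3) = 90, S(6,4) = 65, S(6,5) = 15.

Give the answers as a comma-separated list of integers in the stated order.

127, 966, 1701, 1050

i=7: T(7,1)=0+1·1=1 | T(7,2)=1+2·31=63 | T(7,3)=31+3·90=301 | T(7,4)=90+4·65=350 | T(7,5)=65+5·15=140
i=8: T(8,2)=1+2·63=127 | T(8,3)=63+3·301=966 | T(8,4)=301+4·350=1701 | T(8,5)=350+5·140=1050
Read S(8,2) = 127, S(8,3) = 966, S(8,4) = 1701, S(8,5) = 1050.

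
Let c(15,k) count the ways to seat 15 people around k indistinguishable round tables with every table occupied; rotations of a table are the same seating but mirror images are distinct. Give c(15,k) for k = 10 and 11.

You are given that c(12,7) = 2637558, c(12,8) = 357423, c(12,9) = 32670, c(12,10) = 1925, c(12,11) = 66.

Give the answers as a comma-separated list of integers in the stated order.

i=13: T(13,8)=2637558+12·357423=6926634 | T(13,9)=357423+12·32670=749463 | T(13,10)=32670+12·1925=55770 | T(13,11)=1925+12·66=2717
i=14: T(14,9)=6926634+13·749463=16669653 | T(14,10)=749463+13·55770=1474473 | T(14,11)=55770+13·2717=91091
i=15: T(15,10)=16669653+14·1474473=37312275 | T(15,11)=1474473+14·91091=2749747
Read c(15,10) = 37312275, c(15,11) = 2749747.

37312275, 2749747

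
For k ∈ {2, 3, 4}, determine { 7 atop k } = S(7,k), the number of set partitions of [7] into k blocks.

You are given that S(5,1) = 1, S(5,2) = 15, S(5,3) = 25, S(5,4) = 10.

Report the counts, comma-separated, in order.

63, 301, 350

@6  (6,1):1·1+0→1, (6,2):15·2+1→31, (6,3):25·3+15→90, (6,4):10·4+25→65
@7  (7,2):31·2+1→63, (7,3):90·3+31→301, (7,4):65·4+90→350
Read S(7,2) = 63, S(7,3) = 301, S(7,4) = 350.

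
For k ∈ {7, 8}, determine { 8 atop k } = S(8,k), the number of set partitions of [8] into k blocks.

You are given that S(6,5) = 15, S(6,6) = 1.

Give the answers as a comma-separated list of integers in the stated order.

i=7: T(7,6)=15+6·1=21 | T(7,7)=1+7·0=1
i=8: T(8,7)=21+7·1=28 | T(8,8)=1+8·0=1
Read S(8,7) = 28, S(8,8) = 1.

28, 1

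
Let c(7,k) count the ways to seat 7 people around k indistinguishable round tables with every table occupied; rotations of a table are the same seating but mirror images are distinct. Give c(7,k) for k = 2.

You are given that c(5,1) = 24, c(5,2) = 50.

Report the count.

row 6: T[6][1]=5·24+0=120  T[6][2]=5·50+24=274
row 7: T[7][2]=6·274+120=1764
Read c(7,2) = 1764.

1764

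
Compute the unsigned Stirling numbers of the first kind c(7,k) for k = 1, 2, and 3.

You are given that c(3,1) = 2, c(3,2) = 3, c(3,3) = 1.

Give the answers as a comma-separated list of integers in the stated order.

r4: T_4,1=3×2+0=6; T_4,2=3×3+2=11; T_4,3=3×1+3=6
r5: T_5,1=4×6+0=24; T_5,2=4×11+6=50; T_5,3=4×6+11=35
r6: T_6,1=5×24+0=120; T_6,2=5×50+24=274; T_6,3=5×35+50=225
r7: T_7,1=6×120+0=720; T_7,2=6×274+120=1764; T_7,3=6×225+274=1624
Read c(7,1) = 720, c(7,2) = 1764, c(7,3) = 1624.

720, 1764, 1624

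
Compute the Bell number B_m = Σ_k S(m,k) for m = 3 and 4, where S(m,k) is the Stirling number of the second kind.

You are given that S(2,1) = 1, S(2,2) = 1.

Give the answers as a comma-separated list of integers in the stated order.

5, 15

row 3: T[3][1]=1·1+0=1  T[3][2]=2·1+1=3  T[3][3]=3·0+1=1
row 4: T[4][1]=1·1+0=1  T[4][2]=2·3+1=7  T[4][3]=3·1+3=6  T[4][4]=4·0+1=1
B_3 = ΣS(3,k) = 1+3+1 = 5
B_4 = ΣS(4,k) = 1+7+6+1 = 15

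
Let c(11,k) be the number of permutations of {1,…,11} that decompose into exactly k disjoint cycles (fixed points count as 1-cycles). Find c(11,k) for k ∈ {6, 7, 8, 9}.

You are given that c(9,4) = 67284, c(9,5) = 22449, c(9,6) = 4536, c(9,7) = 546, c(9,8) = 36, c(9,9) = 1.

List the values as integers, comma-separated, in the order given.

row 10: T[10][5]=9·22449+67284=269325  T[10][6]=9·4536+22449=63273  T[10][7]=9·546+4536=9450  T[10][8]=9·36+546=870  T[10][9]=9·1+36=45
row 11: T[11][6]=10·63273+269325=902055  T[11][7]=10·9450+63273=157773  T[11][8]=10·870+9450=18150  T[11][9]=10·45+870=1320
Read c(11,6) = 902055, c(11,7) = 157773, c(11,8) = 18150, c(11,9) = 1320.

902055, 157773, 18150, 1320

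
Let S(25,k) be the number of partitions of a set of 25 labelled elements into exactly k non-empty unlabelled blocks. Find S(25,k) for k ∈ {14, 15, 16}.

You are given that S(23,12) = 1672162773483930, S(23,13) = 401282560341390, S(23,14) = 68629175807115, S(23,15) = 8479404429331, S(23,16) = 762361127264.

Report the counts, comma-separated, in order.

25958110360896000, 4299394655347200, 526655161695960

i=24: T(24,13)=1672162773483930+13·401282560341390=6888836057922000 | T(24,14)=401282560341390+14·68629175807115=1362091021641000 | T(24,15)=68629175807115+15·8479404429331=195820242247080 | T(24,16)=8479404429331+16·762361127264=20677182465555
i=25: T(25,14)=6888836057922000+14·1362091021641000=25958110360896000 | T(25,15)=1362091021641000+15·195820242247080=4299394655347200 | T(25,16)=195820242247080+16·20677182465555=526655161695960
Read S(25,14) = 25958110360896000, S(25,15) = 4299394655347200, S(25,16) = 526655161695960.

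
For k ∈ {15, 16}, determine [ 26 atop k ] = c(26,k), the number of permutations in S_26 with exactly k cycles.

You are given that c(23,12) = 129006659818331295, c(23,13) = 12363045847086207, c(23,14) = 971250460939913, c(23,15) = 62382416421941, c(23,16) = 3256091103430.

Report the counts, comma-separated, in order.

[24] T[24,13]:23*12363045847086207+129006659818331295=413356714301314056 · T[24,14]:23*971250460939913+12363045847086207=34701806448704206 · T[24,15]:23*62382416421941+971250460939913=2406046038644556 · T[24,16]:23*3256091103430+62382416421941=137272511800831
[25] T[25,14]:24*34701806448704206+413356714301314056=1246200069070215000 · T[25,15]:24*2406046038644556+34701806448704206=92446911376173550 · T[25,16]:24*137272511800831+2406046038644556=5700586321864500
[26] T[26,15]:25*92446911376173550+1246200069070215000=3557372853474553750 · T[26,16]:25*5700586321864500+92446911376173550=234961569422786050
Read c(26,15) = 3557372853474553750, c(26,16) = 234961569422786050.

3557372853474553750, 234961569422786050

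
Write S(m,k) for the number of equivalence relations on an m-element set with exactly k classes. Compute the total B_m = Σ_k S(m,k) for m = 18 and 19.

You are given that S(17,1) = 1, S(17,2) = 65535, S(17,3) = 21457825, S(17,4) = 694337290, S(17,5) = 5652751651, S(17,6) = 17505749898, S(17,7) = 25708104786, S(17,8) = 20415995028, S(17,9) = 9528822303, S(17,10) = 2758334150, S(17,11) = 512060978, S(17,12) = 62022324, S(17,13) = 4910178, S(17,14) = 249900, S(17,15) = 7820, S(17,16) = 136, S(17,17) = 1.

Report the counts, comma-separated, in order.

682076806159, 5832742205057

i=18: T(18,1)=0+1·1=1 | T(18,2)=1+2·65535=131071 | T(18,3)=65535+3·21457825=64439010 | T(18,4)=21457825+4·694337290=2798806985 | T(18,5)=694337290+5·5652751651=28958095545 | T(18,6)=5652751651+6·17505749898=110687251039 | T(18,7)=17505749898+7·25708104786=197462483400 | T(18,8)=25708104786+8·20415995028=189036065010 | T(18,9)=20415995028+9·9528822303=106175395755 | T(18,10)=9528822303+10·2758334150=37112163803 | T(18,11)=2758334150+11·512060978=8391004908 | T(18,12)=512060978+12·62022324=1256328866 | T(18,13)=62022324+13·4910178=125854638 | T(18,14)=4910178+14·249900=8408778 | T(18,15)=249900+15·7820=367200 | T(18,16)=7820+16·136=9996 | T(18,17)=136+17·1=153 | T(18,18)=1+18·0=1
i=19: T(19,1)=0+1·1=1 | T(19,2)=1+2·131071=262143 | T(19,3)=131071+3·64439010=193448101 | T(19,4)=64439010+4·2798806985=11259666950 | T(19,5)=2798806985+5·28958095545=147589284710 | T(19,6)=28958095545+6·110687251039=693081601779 | T(19,7)=110687251039+7·197462483400=1492924634839 | T(19,8)=197462483400+8·189036065010=1709751003480 | T(19,9)=189036065010+9·106175395755=1144614626805 | T(19,10)=106175395755+10·37112163803=477297033785 | T(19,11)=37112163803+11·8391004908=129413217791 | T(19,12)=8391004908+12·1256328866=23466951300 | T(19,13)=1256328866+13·125854638=2892439160 | T(19,14)=125854638+14·8408778=243577530 | T(19,15)=8408778+15·367200=13916778 | T(19,16)=367200+16·9996=527136 | T(19,17)=9996+17·153=12597 | T(19,18)=153+18·1=171 | T(19,19)=1+19·0=1
B_18 = ΣS(18,k) = 1+131071+64439010+2798806985+28958095545+110687251039+197462483400+189036065010+106175395755+37112163803+8391004908+1256328866+125854638+8408778+367200+9996+153+1 = 682076806159
B_19 = ΣS(19,k) = 1+262143+193448101+11259666950+147589284710+693081601779+1492924634839+1709751003480+1144614626805+477297033785+129413217791+23466951300+2892439160+243577530+13916778+527136+12597+171+1 = 5832742205057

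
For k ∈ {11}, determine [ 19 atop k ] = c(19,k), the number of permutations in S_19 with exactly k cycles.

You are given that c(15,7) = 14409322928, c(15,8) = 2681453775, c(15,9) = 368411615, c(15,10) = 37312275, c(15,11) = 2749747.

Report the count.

r16: T_16,8=15×2681453775+14409322928=54631129553; T_16,9=15×368411615+2681453775=8207628000; T_16,10=15×37312275+368411615=928095740; T_16,11=15×2749747+37312275=78558480
r17: T_17,9=16×8207628000+54631129553=185953177553; T_17,10=16×928095740+8207628000=23057159840; T_17,11=16×78558480+928095740=2185031420
r18: T_18,10=17×23057159840+185953177553=577924894833; T_18,11=17×2185031420+23057159840=60202693980
r19: T_19,11=18×60202693980+577924894833=1661573386473
Read c(19,11) = 1661573386473.

1661573386473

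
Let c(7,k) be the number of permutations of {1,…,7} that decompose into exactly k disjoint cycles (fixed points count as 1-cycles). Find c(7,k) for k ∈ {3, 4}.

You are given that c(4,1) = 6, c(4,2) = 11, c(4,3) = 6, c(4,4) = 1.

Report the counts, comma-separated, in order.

1624, 735

i=5: T(5,1)=0+4·6=24 | T(5,2)=6+4·11=50 | T(5,3)=11+4·6=35 | T(5,4)=6+4·1=10
i=6: T(6,2)=24+5·50=274 | T(6,3)=50+5·35=225 | T(6,4)=35+5·10=85
i=7: T(7,3)=274+6·225=1624 | T(7,4)=225+6·85=735
Read c(7,3) = 1624, c(7,4) = 735.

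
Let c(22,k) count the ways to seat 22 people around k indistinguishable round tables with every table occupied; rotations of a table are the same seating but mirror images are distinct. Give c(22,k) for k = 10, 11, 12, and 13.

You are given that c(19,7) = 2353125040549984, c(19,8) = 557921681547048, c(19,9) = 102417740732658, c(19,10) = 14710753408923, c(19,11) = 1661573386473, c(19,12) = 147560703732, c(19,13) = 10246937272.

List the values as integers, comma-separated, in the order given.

row 20: T[20][8]=19·557921681547048+2353125040549984=12953636989943896  T[20][9]=19·102417740732658+557921681547048=2503858755467550  T[20][10]=19·14710753408923+102417740732658=381922055502195  T[20][11]=19·1661573386473+14710753408923=46280647751910  T[20][12]=19·147560703732+1661573386473=4465226757381  T[20][13]=19·10246937272+147560703732=342252511900
row 21: T[21][9]=20·2503858755467550+12953636989943896=63030812099294896  T[21][10]=20·381922055502195+2503858755467550=10142299865511450  T[21][11]=20·46280647751910+381922055502195=1307535010540395  T[21][12]=20·4465226757381+46280647751910=135585182899530  T[21][13]=20·342252511900+4465226757381=11310276995381
row 22: T[22][10]=21·10142299865511450+63030812099294896=276019109275035346  T[22][11]=21·1307535010540395+10142299865511450=37600535086859745  T[22][12]=21·135585182899530+1307535010540395=4154823851430525  T[22][13]=21·11310276995381+135585182899530=373100999802531
Read c(22,10) = 276019109275035346, c(22,11) = 37600535086859745, c(22,12) = 4154823851430525, c(22,13) = 373100999802531.

276019109275035346, 37600535086859745, 4154823851430525, 373100999802531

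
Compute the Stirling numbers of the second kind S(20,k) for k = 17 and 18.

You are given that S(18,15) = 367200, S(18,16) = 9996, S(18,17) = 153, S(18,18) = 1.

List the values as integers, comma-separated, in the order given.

741285, 15675

i=19: T(19,16)=367200+16·9996=527136 | T(19,17)=9996+17·153=12597 | T(19,18)=153+18·1=171
i=20: T(20,17)=527136+17·12597=741285 | T(20,18)=12597+18·171=15675
Read S(20,17) = 741285, S(20,18) = 15675.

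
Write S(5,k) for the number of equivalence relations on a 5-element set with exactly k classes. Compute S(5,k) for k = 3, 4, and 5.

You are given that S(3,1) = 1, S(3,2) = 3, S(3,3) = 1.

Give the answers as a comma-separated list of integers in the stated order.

25, 10, 1

i=4: T(4,2)=1+2·3=7 | T(4,3)=3+3·1=6 | T(4,4)=1+4·0=1
i=5: T(5,3)=7+3·6=25 | T(5,4)=6+4·1=10 | T(5,5)=1+5·0=1
Read S(5,3) = 25, S(5,4) = 10, S(5,5) = 1.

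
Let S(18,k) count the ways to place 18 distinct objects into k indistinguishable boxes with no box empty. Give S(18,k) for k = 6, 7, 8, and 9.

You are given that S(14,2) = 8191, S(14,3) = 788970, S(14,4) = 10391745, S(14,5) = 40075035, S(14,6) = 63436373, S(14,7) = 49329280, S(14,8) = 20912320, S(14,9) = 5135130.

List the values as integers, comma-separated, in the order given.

110687251039, 197462483400, 189036065010, 106175395755

r15: T_15,3=3×788970+8191=2375101; T_15,4=4×10391745+788970=42355950; T_15,5=5×40075035+10391745=210766920; T_15,6=6×63436373+40075035=420693273; T_15,7=7×49329280+63436373=408741333; T_15,8=8×20912320+49329280=216627840; T_15,9=9×5135130+20912320=67128490
r16: T_16,4=4×42355950+2375101=171798901; T_16,5=5×210766920+42355950=1096190550; T_16,6=6×420693273+210766920=2734926558; T_16,7=7×408741333+420693273=3281882604; T_16,8=8×216627840+408741333=2141764053; T_16,9=9×67128490+216627840=820784250
r17: T_17,5=5×1096190550+171798901=5652751651; T_17,6=6×2734926558+1096190550=17505749898; T_17,7=7×3281882604+2734926558=25708104786; T_17,8=8×2141764053+3281882604=20415995028; T_17,9=9×820784250+2141764053=9528822303
r18: T_18,6=6×17505749898+5652751651=110687251039; T_18,7=7×25708104786+17505749898=197462483400; T_18,8=8×20415995028+25708104786=189036065010; T_18,9=9×9528822303+20415995028=106175395755
Read S(18,6) = 110687251039, S(18,7) = 197462483400, S(18,8) = 189036065010, S(18,9) = 106175395755.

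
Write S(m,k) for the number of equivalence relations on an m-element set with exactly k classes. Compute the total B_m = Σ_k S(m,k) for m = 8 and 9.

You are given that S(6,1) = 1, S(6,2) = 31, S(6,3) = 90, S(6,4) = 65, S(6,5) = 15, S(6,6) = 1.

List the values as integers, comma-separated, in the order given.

4140, 21147

[7] T[7,1]:1*1+0=1 · T[7,2]:2*31+1=63 · T[7,3]:3*90+31=301 · T[7,4]:4*65+90=350 · T[7,5]:5*15+65=140 · T[7,6]:6*1+15=21 · T[7,7]:7*0+1=1
[8] T[8,1]:1*1+0=1 · T[8,2]:2*63+1=127 · T[8,3]:3*301+63=966 · T[8,4]:4*350+301=1701 · T[8,5]:5*140+350=1050 · T[8,6]:6*21+140=266 · T[8,7]:7*1+21=28 · T[8,8]:8*0+1=1
[9] T[9,1]:1*1+0=1 · T[9,2]:2*127+1=255 · T[9,3]:3*966+127=3025 · T[9,4]:4*1701+966=7770 · T[9,5]:5*1050+1701=6951 · T[9,6]:6*266+1050=2646 · T[9,7]:7*28+266=462 · T[9,8]:8*1+28=36 · T[9,9]:9*0+1=1
B_8 = ΣS(8,k) = 1+127+966+1701+1050+266+28+1 = 4140
B_9 = ΣS(9,k) = 1+255+3025+7770+6951+2646+462+36+1 = 21147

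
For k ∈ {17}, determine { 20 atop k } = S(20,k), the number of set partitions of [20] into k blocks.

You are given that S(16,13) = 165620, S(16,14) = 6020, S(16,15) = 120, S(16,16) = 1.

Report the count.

i=17: T(17,14)=165620+14·6020=249900 | T(17,15)=6020+15·120=7820 | T(17,16)=120+16·1=136 | T(17,17)=1+17·0=1
i=18: T(18,15)=249900+15·7820=367200 | T(18,16)=7820+16·136=9996 | T(18,17)=136+17·1=153
i=19: T(19,16)=367200+16·9996=527136 | T(19,17)=9996+17·153=12597
i=20: T(20,17)=527136+17·12597=741285
Read S(20,17) = 741285.

741285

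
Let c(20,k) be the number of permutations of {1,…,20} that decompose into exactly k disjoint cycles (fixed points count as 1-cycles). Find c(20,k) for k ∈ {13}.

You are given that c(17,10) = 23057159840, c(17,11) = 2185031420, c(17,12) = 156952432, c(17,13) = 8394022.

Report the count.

342252511900

r18: T_18,11=17×2185031420+23057159840=60202693980; T_18,12=17×156952432+2185031420=4853222764; T_18,13=17×8394022+156952432=299650806
r19: T_19,12=18×4853222764+60202693980=147560703732; T_19,13=18×299650806+4853222764=10246937272
r20: T_20,13=19×10246937272+147560703732=342252511900
Read c(20,13) = 342252511900.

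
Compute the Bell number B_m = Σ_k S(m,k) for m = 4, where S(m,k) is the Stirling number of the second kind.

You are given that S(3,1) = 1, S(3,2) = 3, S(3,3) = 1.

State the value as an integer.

row 4: T[4][1]=1·1+0=1  T[4][2]=2·3+1=7  T[4][3]=3·1+3=6  T[4][4]=4·0+1=1
B_4 = ΣS(4,k) = 1+7+6+1 = 15

15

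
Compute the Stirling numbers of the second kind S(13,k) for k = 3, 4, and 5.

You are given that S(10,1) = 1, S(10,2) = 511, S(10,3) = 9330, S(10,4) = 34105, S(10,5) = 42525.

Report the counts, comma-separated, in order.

[11] T[11,1]:1*1+0=1 · T[11,2]:2*511+1=1023 · T[11,3]:3*9330+511=28501 · T[11,4]:4*34105+9330=145750 · T[11,5]:5*42525+34105=246730
[12] T[12,2]:2*1023+1=2047 · T[12,3]:3*28501+1023=86526 · T[12,4]:4*145750+28501=611501 · T[12,5]:5*246730+145750=1379400
[13] T[13,3]:3*86526+2047=261625 · T[13,4]:4*611501+86526=2532530 · T[13,5]:5*1379400+611501=7508501
Read S(13,3) = 261625, S(13,4) = 2532530, S(13,5) = 7508501.

261625, 2532530, 7508501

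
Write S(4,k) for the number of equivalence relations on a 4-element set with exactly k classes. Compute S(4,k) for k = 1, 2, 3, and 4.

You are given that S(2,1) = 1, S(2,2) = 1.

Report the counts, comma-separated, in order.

i=3: T(3,1)=0+1·1=1 | T(3,2)=1+2·1=3 | T(3,3)=1+3·0=1
i=4: T(4,1)=0+1·1=1 | T(4,2)=1+2·3=7 | T(4,3)=3+3·1=6 | T(4,4)=1+4·0=1
Read S(4,1) = 1, S(4,2) = 7, S(4,3) = 6, S(4,4) = 1.

1, 7, 6, 1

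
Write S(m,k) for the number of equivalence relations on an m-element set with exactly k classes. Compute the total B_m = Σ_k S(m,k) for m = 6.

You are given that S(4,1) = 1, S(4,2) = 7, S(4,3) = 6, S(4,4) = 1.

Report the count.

203

@5  (5,1):1·1+0→1, (5,2):7·2+1→15, (5,3):6·3+7→25, (5,4):1·4+6→10, (5,5):0·5+1→1
@6  (6,1):1·1+0→1, (6,2):15·2+1→31, (6,3):25·3+15→90, (6,4):10·4+25→65, (6,5):1·5+10→15, (6,6):0·6+1→1
B_6 = ΣS(6,k) = 1+31+90+65+15+1 = 203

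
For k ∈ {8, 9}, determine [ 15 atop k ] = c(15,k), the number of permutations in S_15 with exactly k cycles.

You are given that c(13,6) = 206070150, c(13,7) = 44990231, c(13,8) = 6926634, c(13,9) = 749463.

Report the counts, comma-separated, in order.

2681453775, 368411615

@14  (14,7):44990231·13+206070150→790943153, (14,8):6926634·13+44990231→135036473, (14,9):749463·13+6926634→16669653
@15  (15,8):135036473·14+790943153→2681453775, (15,9):16669653·14+135036473→368411615
Read c(15,8) = 2681453775, c(15,9) = 368411615.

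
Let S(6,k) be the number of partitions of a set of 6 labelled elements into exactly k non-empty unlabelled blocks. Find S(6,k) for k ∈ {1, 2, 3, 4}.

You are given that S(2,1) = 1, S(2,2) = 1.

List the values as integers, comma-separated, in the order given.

1, 31, 90, 65

i=3: T(3,1)=0+1·1=1 | T(3,2)=1+2·1=3 | T(3,3)=1+3·0=1
i=4: T(4,1)=0+1·1=1 | T(4,2)=1+2·3=7 | T(4,3)=3+3·1=6 | T(4,4)=1+4·0=1
i=5: T(5,1)=0+1·1=1 | T(5,2)=1+2·7=15 | T(5,3)=7+3·6=25 | T(5,4)=6+4·1=10
i=6: T(6,1)=0+1·1=1 | T(6,2)=1+2·15=31 | T(6,3)=15+3·25=90 | T(6,4)=25+4·10=65
Read S(6,1) = 1, S(6,2) = 31, S(6,3) = 90, S(6,4) = 65.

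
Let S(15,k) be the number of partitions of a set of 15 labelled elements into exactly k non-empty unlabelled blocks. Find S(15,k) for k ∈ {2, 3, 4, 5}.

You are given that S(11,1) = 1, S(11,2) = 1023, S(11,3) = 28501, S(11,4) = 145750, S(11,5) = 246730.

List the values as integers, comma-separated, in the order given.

16383, 2375101, 42355950, 210766920

r12: T_12,1=1×1+0=1; T_12,2=2×1023+1=2047; T_12,3=3×28501+1023=86526; T_12,4=4×145750+28501=611501; T_12,5=5×246730+145750=1379400
r13: T_13,1=1×1+0=1; T_13,2=2×2047+1=4095; T_13,3=3×86526+2047=261625; T_13,4=4×611501+86526=2532530; T_13,5=5×1379400+611501=7508501
r14: T_14,1=1×1+0=1; T_14,2=2×4095+1=8191; T_14,3=3×261625+4095=788970; T_14,4=4×2532530+261625=10391745; T_14,5=5×7508501+2532530=40075035
r15: T_15,2=2×8191+1=16383; T_15,3=3×788970+8191=2375101; T_15,4=4×10391745+788970=42355950; T_15,5=5×40075035+10391745=210766920
Read S(15,2) = 16383, S(15,3) = 2375101, S(15,4) = 42355950, S(15,5) = 210766920.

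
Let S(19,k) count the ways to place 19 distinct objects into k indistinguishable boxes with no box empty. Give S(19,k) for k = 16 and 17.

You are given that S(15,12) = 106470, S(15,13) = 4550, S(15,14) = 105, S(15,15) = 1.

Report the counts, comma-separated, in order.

@16  (16,13):4550·13+106470→165620, (16,14):105·14+4550→6020, (16,15):1·15+105→120, (16,16):0·16+1→1
@17  (17,14):6020·14+165620→249900, (17,15):120·15+6020→7820, (17,16):1·16+120→136, (17,17):0·17+1→1
@18  (18,15):7820·15+249900→367200, (18,16):136·16+7820→9996, (18,17):1·17+136→153
@19  (19,16):9996·16+367200→527136, (19,17):153·17+9996→12597
Read S(19,16) = 527136, S(19,17) = 12597.

527136, 12597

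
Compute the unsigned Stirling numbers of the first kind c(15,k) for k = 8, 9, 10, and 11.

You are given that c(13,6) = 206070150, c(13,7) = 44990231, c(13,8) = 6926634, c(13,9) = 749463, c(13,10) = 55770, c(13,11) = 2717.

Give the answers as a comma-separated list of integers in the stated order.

2681453775, 368411615, 37312275, 2749747

@14  (14,7):44990231·13+206070150→790943153, (14,8):6926634·13+44990231→135036473, (14,9):749463·13+6926634→16669653, (14,10):55770·13+749463→1474473, (14,11):2717·13+55770→91091
@15  (15,8):135036473·14+790943153→2681453775, (15,9):16669653·14+135036473→368411615, (15,10):1474473·14+16669653→37312275, (15,11):91091·14+1474473→2749747
Read c(15,8) = 2681453775, c(15,9) = 368411615, c(15,10) = 37312275, c(15,11) = 2749747.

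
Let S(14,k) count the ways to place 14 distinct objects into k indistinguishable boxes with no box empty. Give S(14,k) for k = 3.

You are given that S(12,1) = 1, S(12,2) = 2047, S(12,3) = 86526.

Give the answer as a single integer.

788970

i=13: T(13,2)=1+2·2047=4095 | T(13,3)=2047+3·86526=261625
i=14: T(14,3)=4095+3·261625=788970
Read S(14,3) = 788970.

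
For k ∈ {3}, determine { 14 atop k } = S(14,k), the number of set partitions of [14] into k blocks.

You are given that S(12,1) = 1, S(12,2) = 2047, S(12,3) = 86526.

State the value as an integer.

788970

i=13: T(13,2)=1+2·2047=4095 | T(13,3)=2047+3·86526=261625
i=14: T(14,3)=4095+3·261625=788970
Read S(14,3) = 788970.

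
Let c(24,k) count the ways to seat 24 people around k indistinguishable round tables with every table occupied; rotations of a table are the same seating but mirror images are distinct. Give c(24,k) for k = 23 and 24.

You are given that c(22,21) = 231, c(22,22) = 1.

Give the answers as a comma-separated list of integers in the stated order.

276, 1

i=23: T(23,22)=231+22·1=253 | T(23,23)=1+22·0=1
i=24: T(24,23)=253+23·1=276 | T(24,24)=1+23·0=1
Read c(24,23) = 276, c(24,24) = 1.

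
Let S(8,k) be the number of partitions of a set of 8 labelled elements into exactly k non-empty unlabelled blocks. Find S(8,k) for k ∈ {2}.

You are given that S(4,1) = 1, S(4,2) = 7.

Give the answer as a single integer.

@5  (5,1):1·1+0→1, (5,2):7·2+1→15
@6  (6,1):1·1+0→1, (6,2):15·2+1→31
@7  (7,1):1·1+0→1, (7,2):31·2+1→63
@8  (8,2):63·2+1→127
Read S(8,2) = 127.

127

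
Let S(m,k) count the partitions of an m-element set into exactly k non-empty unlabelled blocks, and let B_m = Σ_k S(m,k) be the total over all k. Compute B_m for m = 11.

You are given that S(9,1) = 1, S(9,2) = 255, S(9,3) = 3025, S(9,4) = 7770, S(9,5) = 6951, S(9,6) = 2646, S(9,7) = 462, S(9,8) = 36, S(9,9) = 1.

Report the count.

678570

@10  (10,1):1·1+0→1, (10,2):255·2+1→511, (10,3):3025·3+255→9330, (10,4):7770·4+3025→34105, (10,5):6951·5+7770→42525, (10,6):2646·6+6951→22827, (10,7):462·7+2646→5880, (10,8):36·8+462→750, (10,9):1·9+36→45, (10,10):0·10+1→1
@11  (11,1):1·1+0→1, (11,2):511·2+1→1023, (11,3):9330·3+511→28501, (11,4):34105·4+9330→145750, (11,5):42525·5+34105→246730, (11,6):22827·6+42525→179487, (11,7):5880·7+22827→63987, (11,8):750·8+5880→11880, (11,9):45·9+750→1155, (11,10):1·10+45→55, (11,11):0·11+1→1
B_11 = ΣS(11,k) = 1+1023+28501+145750+246730+179487+63987+11880+1155+55+1 = 678570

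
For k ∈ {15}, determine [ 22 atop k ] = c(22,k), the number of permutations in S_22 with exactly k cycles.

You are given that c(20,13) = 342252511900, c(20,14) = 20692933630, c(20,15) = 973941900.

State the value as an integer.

1599718388730

r21: T_21,14=20×20692933630+342252511900=756111184500; T_21,15=20×973941900+20692933630=40171771630
r22: T_22,15=21×40171771630+756111184500=1599718388730
Read c(22,15) = 1599718388730.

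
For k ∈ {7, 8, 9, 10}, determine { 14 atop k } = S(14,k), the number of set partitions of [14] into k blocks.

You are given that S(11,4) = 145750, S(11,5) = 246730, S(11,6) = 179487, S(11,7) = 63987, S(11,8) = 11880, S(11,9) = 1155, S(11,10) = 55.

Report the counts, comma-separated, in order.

49329280, 20912320, 5135130, 752752

row 12: T[12][5]=5·246730+145750=1379400  T[12][6]=6·179487+246730=1323652  T[12][7]=7·63987+179487=627396  T[12][8]=8·11880+63987=159027  T[12][9]=9·1155+11880=22275  T[12][10]=10·55+1155=1705
row 13: T[13][6]=6·1323652+1379400=9321312  T[13][7]=7·627396+1323652=5715424  T[13][8]=8·159027+627396=1899612  T[13][9]=9·22275+159027=359502  T[13][10]=10·1705+22275=39325
row 14: T[14][7]=7·5715424+9321312=49329280  T[14][8]=8·1899612+5715424=20912320  T[14][9]=9·359502+1899612=5135130  T[14][10]=10·39325+359502=752752
Read S(14,7) = 49329280, S(14,8) = 20912320, S(14,9) = 5135130, S(14,10) = 752752.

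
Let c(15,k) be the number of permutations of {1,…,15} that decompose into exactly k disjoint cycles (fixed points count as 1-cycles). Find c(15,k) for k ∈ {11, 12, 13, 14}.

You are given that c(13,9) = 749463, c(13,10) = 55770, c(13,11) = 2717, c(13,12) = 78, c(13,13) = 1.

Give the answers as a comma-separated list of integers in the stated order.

i=14: T(14,10)=749463+13·55770=1474473 | T(14,11)=55770+13·2717=91091 | T(14,12)=2717+13·78=3731 | T(14,13)=78+13·1=91 | T(14,14)=1+13·0=1
i=15: T(15,11)=1474473+14·91091=2749747 | T(15,12)=91091+14·3731=143325 | T(15,13)=3731+14·91=5005 | T(15,14)=91+14·1=105
Read c(15,11) = 2749747, c(15,12) = 143325, c(15,13) = 5005, c(15,14) = 105.

2749747, 143325, 5005, 105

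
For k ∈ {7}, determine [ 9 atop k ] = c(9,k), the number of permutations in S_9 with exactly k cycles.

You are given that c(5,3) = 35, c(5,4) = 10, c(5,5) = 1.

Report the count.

row 6: T[6][4]=5·10+35=85  T[6][5]=5·1+10=15  T[6][6]=5·0+1=1
row 7: T[7][5]=6·15+85=175  T[7][6]=6·1+15=21  T[7][7]=6·0+1=1
row 8: T[8][6]=7·21+175=322  T[8][7]=7·1+21=28
row 9: T[9][7]=8·28+322=546
Read c(9,7) = 546.

546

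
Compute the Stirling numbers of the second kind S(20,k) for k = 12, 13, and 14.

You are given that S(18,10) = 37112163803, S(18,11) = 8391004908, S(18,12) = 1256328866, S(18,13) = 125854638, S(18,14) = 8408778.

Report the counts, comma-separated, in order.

[19] T[19,11]:11*8391004908+37112163803=129413217791 · T[19,12]:12*1256328866+8391004908=23466951300 · T[19,13]:13*125854638+1256328866=2892439160 · T[19,14]:14*8408778+125854638=243577530
[20] T[20,12]:12*23466951300+129413217791=411016633391 · T[20,13]:13*2892439160+23466951300=61068660380 · T[20,14]:14*243577530+2892439160=6302524580
Read S(20,12) = 411016633391, S(20,13) = 61068660380, S(20,14) = 6302524580.

411016633391, 61068660380, 6302524580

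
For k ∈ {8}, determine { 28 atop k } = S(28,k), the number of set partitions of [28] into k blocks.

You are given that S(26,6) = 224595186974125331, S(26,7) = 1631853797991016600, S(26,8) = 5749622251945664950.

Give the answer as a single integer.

392678226281361931131

r27: T_27,7=7×1631853797991016600+224595186974125331=11647571772911241531; T_27,8=8×5749622251945664950+1631853797991016600=47628831813556336200
r28: T_28,8=8×47628831813556336200+11647571772911241531=392678226281361931131
Read S(28,8) = 392678226281361931131.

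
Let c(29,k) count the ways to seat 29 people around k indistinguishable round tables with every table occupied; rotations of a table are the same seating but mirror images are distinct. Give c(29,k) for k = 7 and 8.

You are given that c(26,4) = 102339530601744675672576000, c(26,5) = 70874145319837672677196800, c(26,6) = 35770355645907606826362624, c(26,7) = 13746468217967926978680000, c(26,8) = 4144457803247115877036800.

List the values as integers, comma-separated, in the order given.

354237722035840197377888292864, 114481515057741551880042390144

r27: T_27,5=26×70874145319837672677196800+102339530601744675672576000=1945067308917524165279692800; T_27,6=26×35770355645907606826362624+70874145319837672677196800=1000903392113435450162625024; T_27,7=26×13746468217967926978680000+35770355645907606826362624=393178529313073708272042624; T_27,8=26×4144457803247115877036800+13746468217967926978680000=121502371102392939781636800
r28: T_28,6=27×1000903392113435450162625024+1945067308917524165279692800=28969458895980281319670568448; T_28,7=27×393178529313073708272042624+1000903392113435450162625024=11616723683566425573507775872; T_28,8=27×121502371102392939781636800+393178529313073708272042624=3673742549077683082376236224
r29: T_29,7=28×11616723683566425573507775872+28969458895980281319670568448=354237722035840197377888292864; T_29,8=28×3673742549077683082376236224+11616723683566425573507775872=114481515057741551880042390144
Read c(29,7) = 354237722035840197377888292864, c(29,8) = 114481515057741551880042390144.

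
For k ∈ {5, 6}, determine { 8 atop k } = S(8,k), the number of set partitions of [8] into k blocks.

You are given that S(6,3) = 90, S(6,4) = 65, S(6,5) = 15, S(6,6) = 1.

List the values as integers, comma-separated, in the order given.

row 7: T[7][4]=4·65+90=350  T[7][5]=5·15+65=140  T[7][6]=6·1+15=21
row 8: T[8][5]=5·140+350=1050  T[8][6]=6·21+140=266
Read S(8,5) = 1050, S(8,6) = 266.

1050, 266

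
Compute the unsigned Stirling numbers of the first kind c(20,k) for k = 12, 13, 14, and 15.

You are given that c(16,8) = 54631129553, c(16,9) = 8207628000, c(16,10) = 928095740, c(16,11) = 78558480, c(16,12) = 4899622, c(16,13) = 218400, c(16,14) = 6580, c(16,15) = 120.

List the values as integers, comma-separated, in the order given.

4465226757381, 342252511900, 20692933630, 973941900

row 17: T[17][9]=16·8207628000+54631129553=185953177553  T[17][10]=16·928095740+8207628000=23057159840  T[17][11]=16·78558480+928095740=2185031420  T[17][12]=16·4899622+78558480=156952432  T[17][13]=16·218400+4899622=8394022  T[17][14]=16·6580+218400=323680  T[17][15]=16·120+6580=8500
row 18: T[18][10]=17·23057159840+185953177553=577924894833  T[18][11]=17·2185031420+23057159840=60202693980  T[18][12]=17·156952432+2185031420=4853222764  T[18][13]=17·8394022+156952432=299650806  T[18][14]=17·323680+8394022=13896582  T[18][15]=17·8500+323680=468180
row 19: T[19][11]=18·60202693980+577924894833=1661573386473  T[19][12]=18·4853222764+60202693980=147560703732  T[19][13]=18·299650806+4853222764=10246937272  T[19][14]=18·13896582+299650806=549789282  T[19][15]=18·468180+13896582=22323822
row 20: T[20][12]=19·147560703732+1661573386473=4465226757381  T[20][13]=19·10246937272+147560703732=342252511900  T[20][14]=19·549789282+10246937272=20692933630  T[20][15]=19·22323822+549789282=973941900
Read c(20,12) = 4465226757381, c(20,13) = 342252511900, c(20,14) = 20692933630, c(20,15) = 973941900.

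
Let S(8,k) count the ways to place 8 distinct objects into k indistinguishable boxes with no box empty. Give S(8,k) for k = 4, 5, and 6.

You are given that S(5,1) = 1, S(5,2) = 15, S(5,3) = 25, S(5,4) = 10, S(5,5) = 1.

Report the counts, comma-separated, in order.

1701, 1050, 266

r6: T_6,2=2×15+1=31; T_6,3=3×25+15=90; T_6,4=4×10+25=65; T_6,5=5×1+10=15; T_6,6=6×0+1=1
r7: T_7,3=3×90+31=301; T_7,4=4×65+90=350; T_7,5=5×15+65=140; T_7,6=6×1+15=21
r8: T_8,4=4×350+301=1701; T_8,5=5×140+350=1050; T_8,6=6×21+140=266
Read S(8,4) = 1701, S(8,5) = 1050, S(8,6) = 266.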